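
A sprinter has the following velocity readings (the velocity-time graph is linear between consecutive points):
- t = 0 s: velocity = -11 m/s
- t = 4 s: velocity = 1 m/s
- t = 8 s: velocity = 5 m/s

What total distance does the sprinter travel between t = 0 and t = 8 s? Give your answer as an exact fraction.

97/3 m

Total distance travelled is ∫|v| dt — sum the magnitudes of each area piece.
0–4 s: v = 0 at t = 11/3 s; triangle areas 121/6 + 1/6 = 61/3 m
4–8 s: |½(1 + 5)(4)| = 12 m
Total distance = 97/3 m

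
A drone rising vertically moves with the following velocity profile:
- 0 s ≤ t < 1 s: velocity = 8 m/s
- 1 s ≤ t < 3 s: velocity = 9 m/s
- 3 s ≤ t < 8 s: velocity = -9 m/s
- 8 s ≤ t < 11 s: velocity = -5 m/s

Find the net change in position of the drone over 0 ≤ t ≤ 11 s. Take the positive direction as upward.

-34 m

Net displacement equals the area under the velocity-time graph (areas below the axis count negative).
0–1 s: 8 × 1 = 8 m
1–3 s: 9 × 2 = 18 m
3–8 s: -9 × 5 = -45 m
8–11 s: -5 × 3 = -15 m
Net displacement = -34 m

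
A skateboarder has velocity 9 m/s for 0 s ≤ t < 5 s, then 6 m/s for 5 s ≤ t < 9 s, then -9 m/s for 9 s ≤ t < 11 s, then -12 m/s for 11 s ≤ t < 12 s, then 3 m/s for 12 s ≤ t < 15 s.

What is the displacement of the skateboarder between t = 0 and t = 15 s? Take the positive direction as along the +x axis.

Displacement is the signed area under the v-t curve.
0–5 s: 9 × 5 = 45 m
5–9 s: 6 × 4 = 24 m
9–11 s: -9 × 2 = -18 m
11–12 s: -12 × 1 = -12 m
12–15 s: 3 × 3 = 9 m
Net displacement = 48 m

48 m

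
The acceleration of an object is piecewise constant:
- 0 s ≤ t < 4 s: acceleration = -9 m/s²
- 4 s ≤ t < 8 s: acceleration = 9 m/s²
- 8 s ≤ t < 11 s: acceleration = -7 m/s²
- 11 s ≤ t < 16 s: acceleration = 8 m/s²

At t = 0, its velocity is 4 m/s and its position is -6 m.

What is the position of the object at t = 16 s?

On each constant-a segment, Δv = aΔt and Δx = v₀Δt + ½aΔt²; chain segment to segment.
0–4 s: v starts 4 m/s; Δx = 4·4 + ½·-9·4² = -56 m; v ends -32 m/s.
4–8 s: v starts -32 m/s; Δx = -32·4 + ½·9·4² = -56 m; v ends 4 m/s.
8–11 s: v starts 4 m/s; Δx = 4·3 + ½·-7·3² = -19.5 m; v ends -17 m/s.
11–16 s: v starts -17 m/s; Δx = -17·5 + ½·8·5² = 15 m; v ends 23 m/s.
x(16) = -6 + Σ Δx = -122.5 m.

-122.5 m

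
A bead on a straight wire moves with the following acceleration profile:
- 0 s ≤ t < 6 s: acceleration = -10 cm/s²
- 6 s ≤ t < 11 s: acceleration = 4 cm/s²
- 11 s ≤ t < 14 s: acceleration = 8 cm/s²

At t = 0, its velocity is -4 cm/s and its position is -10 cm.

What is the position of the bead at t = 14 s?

On each constant-a segment, Δv = aΔt and Δx = v₀Δt + ½aΔt²; chain segment to segment.
0–6 s: v starts -4 cm/s; Δx = -4·6 + ½·-10·6² = -204 cm; v ends -64 cm/s.
6–11 s: v starts -64 cm/s; Δx = -64·5 + ½·4·5² = -270 cm; v ends -44 cm/s.
11–14 s: v starts -44 cm/s; Δx = -44·3 + ½·8·3² = -96 cm; v ends -20 cm/s.
x(14) = -10 + Σ Δx = -580 cm.

-580 cm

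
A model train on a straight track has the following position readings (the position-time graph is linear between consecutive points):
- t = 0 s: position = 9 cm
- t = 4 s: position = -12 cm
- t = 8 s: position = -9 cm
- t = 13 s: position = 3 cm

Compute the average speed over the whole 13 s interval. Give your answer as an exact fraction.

36/13 cm/s

Average speed = (total path length)/(elapsed time); on a piecewise-linear x-t graph the path length is Σ|Δx|.
0–4 s: |Δx| = |-12 − 9| = 21 cm
4–8 s: |Δx| = |-9 − -12| = 3 cm
8–13 s: |Δx| = |3 − -9| = 12 cm
Total path = 36 cm; average speed = 36/13 = 36/13 cm/s.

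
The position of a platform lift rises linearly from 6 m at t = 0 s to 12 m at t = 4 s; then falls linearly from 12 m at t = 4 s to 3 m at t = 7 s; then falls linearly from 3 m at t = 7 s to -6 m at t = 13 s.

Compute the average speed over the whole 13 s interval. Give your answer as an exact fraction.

24/13 m/s

Average speed = (total path length)/(elapsed time); on a piecewise-linear x-t graph the path length is Σ|Δx|.
0–4 s: |Δx| = |12 − 6| = 6 m
4–7 s: |Δx| = |3 − 12| = 9 m
7–13 s: |Δx| = |-6 − 3| = 9 m
Total path = 24 m; average speed = 24/13 = 24/13 m/s.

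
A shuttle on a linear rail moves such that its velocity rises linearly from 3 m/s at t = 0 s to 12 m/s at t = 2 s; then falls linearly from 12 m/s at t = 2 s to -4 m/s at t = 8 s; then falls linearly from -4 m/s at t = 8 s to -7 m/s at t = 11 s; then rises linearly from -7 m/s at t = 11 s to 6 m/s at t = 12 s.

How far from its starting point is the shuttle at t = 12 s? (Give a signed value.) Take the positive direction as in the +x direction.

22 m

Net displacement equals the area under the velocity-time graph (areas below the axis count negative).
0–2 s: ½(3 + 12)(2) = 15 m
2–8 s: ½(12 + -4)(6) = 24 m
8–11 s: ½(-4 + -7)(3) = -16.5 m
11–12 s: ½(-7 + 6)(1) = -0.5 m
Net displacement = 22 m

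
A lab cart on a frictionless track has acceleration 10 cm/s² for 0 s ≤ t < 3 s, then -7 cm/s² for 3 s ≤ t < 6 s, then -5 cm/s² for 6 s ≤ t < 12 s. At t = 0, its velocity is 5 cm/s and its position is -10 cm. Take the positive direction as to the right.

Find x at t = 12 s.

On each constant-a segment, Δv = aΔt and Δx = v₀Δt + ½aΔt²; chain segment to segment.
0–3 s: v starts 5 cm/s; Δx = 5·3 + ½·10·3² = 60 cm; v ends 35 cm/s.
3–6 s: v starts 35 cm/s; Δx = 35·3 + ½·-7·3² = 73.5 cm; v ends 14 cm/s.
6–12 s: v starts 14 cm/s; Δx = 14·6 + ½·-5·6² = -6 cm; v ends -16 cm/s.
x(12) = -10 + Σ Δx = 117.5 cm.

117.5 cm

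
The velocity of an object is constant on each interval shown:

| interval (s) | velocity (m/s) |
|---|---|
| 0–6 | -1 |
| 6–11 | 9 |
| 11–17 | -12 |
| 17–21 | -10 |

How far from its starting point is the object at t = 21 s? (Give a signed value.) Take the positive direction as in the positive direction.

Displacement is the signed area under the v-t curve.
0–6 s: -1 × 6 = -6 m
6–11 s: 9 × 5 = 45 m
11–17 s: -12 × 6 = -72 m
17–21 s: -10 × 4 = -40 m
Net displacement = -73 m

-73 m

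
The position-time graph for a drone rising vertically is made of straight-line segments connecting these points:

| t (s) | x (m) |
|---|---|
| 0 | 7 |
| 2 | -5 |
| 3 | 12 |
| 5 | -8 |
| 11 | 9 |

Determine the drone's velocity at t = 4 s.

-10 m/s

Velocity is the slope of the x-t graph on 3–5 s: (-8 − 12)/(5 − 3) = -10 m/s.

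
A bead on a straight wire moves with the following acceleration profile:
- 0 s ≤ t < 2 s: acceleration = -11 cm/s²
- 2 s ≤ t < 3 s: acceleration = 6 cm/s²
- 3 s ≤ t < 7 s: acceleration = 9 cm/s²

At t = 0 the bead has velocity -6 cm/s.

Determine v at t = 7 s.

Δv equals the area under the a-t graph; then v = v₀ + Δv.
0–2 s: -11 × 2 = -22 cm/s
2–3 s: 6 × 1 = 6 cm/s
3–7 s: 9 × 4 = 36 cm/s
Δv = 20 cm/s, so v(7) = -6 + (20) = 14 cm/s.

14 cm/s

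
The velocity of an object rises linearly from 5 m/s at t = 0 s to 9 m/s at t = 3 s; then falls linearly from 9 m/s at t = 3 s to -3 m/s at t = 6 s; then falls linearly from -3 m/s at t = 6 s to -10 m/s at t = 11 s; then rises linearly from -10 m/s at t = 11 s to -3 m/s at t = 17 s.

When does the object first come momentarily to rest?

v changes sign on 3–6 s (from 9 to -3); the graph is linear there, so v = 0 at t = 3 + (-9)·(6 − 3)/(-3 − 9) = 5.25 s.

t = 5.25 s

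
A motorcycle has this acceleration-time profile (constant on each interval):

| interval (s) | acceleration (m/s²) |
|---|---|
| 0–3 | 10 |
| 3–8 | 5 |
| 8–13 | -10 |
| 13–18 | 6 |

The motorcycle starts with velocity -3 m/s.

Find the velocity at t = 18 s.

32 m/s

Δv equals the area under the a-t graph; then v = v₀ + Δv.
0–3 s: 10 × 3 = 30 m/s
3–8 s: 5 × 5 = 25 m/s
8–13 s: -10 × 5 = -50 m/s
13–18 s: 6 × 5 = 30 m/s
Δv = 35 m/s, so v(18) = -3 + (35) = 32 m/s.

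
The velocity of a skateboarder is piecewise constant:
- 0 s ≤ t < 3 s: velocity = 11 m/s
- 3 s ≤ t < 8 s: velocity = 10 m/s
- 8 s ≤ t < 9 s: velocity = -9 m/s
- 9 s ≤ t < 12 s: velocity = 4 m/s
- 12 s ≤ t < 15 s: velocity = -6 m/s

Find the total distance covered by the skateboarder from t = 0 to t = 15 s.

Distance (not displacement) is the total path length: add the absolute areas under v-t.
0–3 s: |11| × 3 = 33 m
3–8 s: |10| × 5 = 50 m
8–9 s: |-9| × 1 = 9 m
9–12 s: |4| × 3 = 12 m
12–15 s: |-6| × 3 = 18 m
Total distance = 122 m

122 m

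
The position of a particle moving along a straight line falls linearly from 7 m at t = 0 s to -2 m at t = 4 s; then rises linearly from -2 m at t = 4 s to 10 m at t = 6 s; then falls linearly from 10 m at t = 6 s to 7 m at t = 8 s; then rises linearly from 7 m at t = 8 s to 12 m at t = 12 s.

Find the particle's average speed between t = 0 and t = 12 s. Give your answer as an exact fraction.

29/12 m/s

Average speed = (total path length)/(elapsed time); on a piecewise-linear x-t graph the path length is Σ|Δx|.
0–4 s: |Δx| = |-2 − 7| = 9 m
4–6 s: |Δx| = |10 − -2| = 12 m
6–8 s: |Δx| = |7 − 10| = 3 m
8–12 s: |Δx| = |12 − 7| = 5 m
Total path = 29 m; average speed = 29/12 = 29/12 m/s.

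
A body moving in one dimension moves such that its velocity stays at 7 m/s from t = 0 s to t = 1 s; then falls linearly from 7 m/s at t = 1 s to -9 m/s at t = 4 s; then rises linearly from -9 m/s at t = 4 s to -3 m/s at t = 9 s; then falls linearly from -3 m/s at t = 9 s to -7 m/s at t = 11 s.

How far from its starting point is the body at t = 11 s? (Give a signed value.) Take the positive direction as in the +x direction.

-36 m

Net displacement equals the area under the velocity-time graph (areas below the axis count negative).
0–1 s: 7 × 1 = 7 m
1–4 s: ½(7 + -9)(3) = -3 m
4–9 s: ½(-9 + -3)(5) = -30 m
9–11 s: ½(-3 + -7)(2) = -10 m
Net displacement = -36 m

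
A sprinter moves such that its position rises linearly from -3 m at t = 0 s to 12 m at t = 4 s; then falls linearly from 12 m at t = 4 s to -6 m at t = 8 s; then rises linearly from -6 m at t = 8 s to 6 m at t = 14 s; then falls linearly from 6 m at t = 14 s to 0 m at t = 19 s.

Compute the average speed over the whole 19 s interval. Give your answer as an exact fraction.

51/19 m/s

Average speed = (total path length)/(elapsed time); on a piecewise-linear x-t graph the path length is Σ|Δx|.
0–4 s: |Δx| = |12 − -3| = 15 m
4–8 s: |Δx| = |-6 − 12| = 18 m
8–14 s: |Δx| = |6 − -6| = 12 m
14–19 s: |Δx| = |0 − 6| = 6 m
Total path = 51 m; average speed = 51/19 = 51/19 m/s.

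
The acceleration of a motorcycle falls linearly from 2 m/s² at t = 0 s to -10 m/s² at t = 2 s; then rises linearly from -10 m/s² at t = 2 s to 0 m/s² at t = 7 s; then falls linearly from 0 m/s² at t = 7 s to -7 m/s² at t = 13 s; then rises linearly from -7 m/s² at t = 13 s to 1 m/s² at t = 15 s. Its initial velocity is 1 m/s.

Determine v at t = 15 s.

-59 m/s

Δv equals the area under the a-t graph; then v = v₀ + Δv.
0–2 s: ½(2 + -10)(2) = -8 m/s
2–7 s: ½(-10 + 0)(5) = -25 m/s
7–13 s: ½(0 + -7)(6) = -21 m/s
13–15 s: ½(-7 + 1)(2) = -6 m/s
Δv = -60 m/s, so v(15) = 1 + (-60) = -59 m/s.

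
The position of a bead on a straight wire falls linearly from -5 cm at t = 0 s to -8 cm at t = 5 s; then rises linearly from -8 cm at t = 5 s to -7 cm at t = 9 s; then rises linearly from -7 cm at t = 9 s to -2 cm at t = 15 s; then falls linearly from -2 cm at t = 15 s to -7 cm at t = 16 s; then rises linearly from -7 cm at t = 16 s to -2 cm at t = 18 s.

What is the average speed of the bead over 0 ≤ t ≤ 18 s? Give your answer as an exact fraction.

Average speed = (total path length)/(elapsed time); on a piecewise-linear x-t graph the path length is Σ|Δx|.
0–5 s: |Δx| = |-8 − -5| = 3 cm
5–9 s: |Δx| = |-7 − -8| = 1 cm
9–15 s: |Δx| = |-2 − -7| = 5 cm
15–16 s: |Δx| = |-7 − -2| = 5 cm
16–18 s: |Δx| = |-2 − -7| = 5 cm
Total path = 19 cm; average speed = 19/18 = 19/18 cm/s.

19/18 cm/s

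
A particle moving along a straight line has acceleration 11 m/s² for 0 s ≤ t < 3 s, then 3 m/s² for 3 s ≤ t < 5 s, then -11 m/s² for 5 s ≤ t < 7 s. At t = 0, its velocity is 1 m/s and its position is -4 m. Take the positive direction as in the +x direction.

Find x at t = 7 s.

On each constant-a segment, Δv = aΔt and Δx = v₀Δt + ½aΔt²; chain segment to segment.
0–3 s: v starts 1 m/s; Δx = 1·3 + ½·11·3² = 52.5 m; v ends 34 m/s.
3–5 s: v starts 34 m/s; Δx = 34·2 + ½·3·2² = 74 m; v ends 40 m/s.
5–7 s: v starts 40 m/s; Δx = 40·2 + ½·-11·2² = 58 m; v ends 18 m/s.
x(7) = -4 + Σ Δx = 180.5 m.

180.5 m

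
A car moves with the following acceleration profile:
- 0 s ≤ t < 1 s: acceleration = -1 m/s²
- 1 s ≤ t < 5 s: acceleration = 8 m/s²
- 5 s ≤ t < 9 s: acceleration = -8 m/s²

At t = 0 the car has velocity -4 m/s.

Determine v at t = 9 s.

-5 m/s

Δv equals the area under the a-t graph; then v = v₀ + Δv.
0–1 s: -1 × 1 = -1 m/s
1–5 s: 8 × 4 = 32 m/s
5–9 s: -8 × 4 = -32 m/s
Δv = -1 m/s, so v(9) = -4 + (-1) = -5 m/s.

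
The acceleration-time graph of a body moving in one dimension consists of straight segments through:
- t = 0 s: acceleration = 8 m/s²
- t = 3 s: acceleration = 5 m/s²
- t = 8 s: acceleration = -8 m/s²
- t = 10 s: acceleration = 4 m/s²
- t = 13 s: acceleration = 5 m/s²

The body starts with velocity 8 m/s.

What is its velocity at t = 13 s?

29.5 m/s

Δv equals the area under the a-t graph; then v = v₀ + Δv.
0–3 s: ½(8 + 5)(3) = 19.5 m/s
3–8 s: ½(5 + -8)(5) = -7.5 m/s
8–10 s: ½(-8 + 4)(2) = -4 m/s
10–13 s: ½(4 + 5)(3) = 13.5 m/s
Δv = 21.5 m/s, so v(13) = 8 + (21.5) = 29.5 m/s.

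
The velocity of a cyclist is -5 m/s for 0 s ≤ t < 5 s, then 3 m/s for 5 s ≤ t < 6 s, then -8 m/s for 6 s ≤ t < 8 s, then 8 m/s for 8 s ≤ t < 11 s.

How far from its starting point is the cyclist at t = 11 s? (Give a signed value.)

Displacement is the signed area under the v-t curve.
0–5 s: -5 × 5 = -25 m
5–6 s: 3 × 1 = 3 m
6–8 s: -8 × 2 = -16 m
8–11 s: 8 × 3 = 24 m
Net displacement = -14 m

-14 m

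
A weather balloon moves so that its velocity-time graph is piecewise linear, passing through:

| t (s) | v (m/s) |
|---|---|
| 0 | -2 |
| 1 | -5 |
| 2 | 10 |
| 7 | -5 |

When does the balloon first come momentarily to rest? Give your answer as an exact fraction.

t = 4/3 s

v changes sign on 1–2 s (from -5 to 10); the graph is linear there, so v = 0 at t = 1 + (5)·(2 − 1)/(10 − -5) = 4/3 s.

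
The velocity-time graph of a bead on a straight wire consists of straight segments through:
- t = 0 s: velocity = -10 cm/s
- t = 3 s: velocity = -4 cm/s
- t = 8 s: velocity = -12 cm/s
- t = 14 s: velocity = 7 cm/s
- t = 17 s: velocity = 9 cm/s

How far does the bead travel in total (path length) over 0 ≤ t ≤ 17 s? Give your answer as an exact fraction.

Total distance travelled is ∫|v| dt — sum the magnitudes of each area piece.
0–3 s: |½(-10 + -4)(3)| = 21 cm
3–8 s: |½(-4 + -12)(5)| = 40 cm
8–14 s: v = 0 at t = 224/19 s; triangle areas 432/19 + 147/19 = 579/19 cm
14–17 s: |½(7 + 9)(3)| = 24 cm
Total distance = 2194/19 cm

2194/19 cm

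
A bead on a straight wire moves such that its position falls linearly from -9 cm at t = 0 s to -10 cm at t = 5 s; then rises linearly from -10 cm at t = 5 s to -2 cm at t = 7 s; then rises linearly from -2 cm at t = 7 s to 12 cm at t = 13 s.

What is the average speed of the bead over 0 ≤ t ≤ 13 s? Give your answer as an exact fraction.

Average speed = (total path length)/(elapsed time); on a piecewise-linear x-t graph the path length is Σ|Δx|.
0–5 s: |Δx| = |-10 − -9| = 1 cm
5–7 s: |Δx| = |-2 − -10| = 8 cm
7–13 s: |Δx| = |12 − -2| = 14 cm
Total path = 23 cm; average speed = 23/13 = 23/13 cm/s.

23/13 cm/s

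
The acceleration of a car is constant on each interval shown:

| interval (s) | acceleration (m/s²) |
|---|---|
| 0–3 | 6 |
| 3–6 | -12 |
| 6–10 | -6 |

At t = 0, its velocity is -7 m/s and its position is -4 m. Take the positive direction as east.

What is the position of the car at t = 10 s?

-167 m

On each constant-a segment, Δv = aΔt and Δx = v₀Δt + ½aΔt²; chain segment to segment.
0–3 s: v starts -7 m/s; Δx = -7·3 + ½·6·3² = 6 m; v ends 11 m/s.
3–6 s: v starts 11 m/s; Δx = 11·3 + ½·-12·3² = -21 m; v ends -25 m/s.
6–10 s: v starts -25 m/s; Δx = -25·4 + ½·-6·4² = -148 m; v ends -49 m/s.
x(10) = -4 + Σ Δx = -167 m.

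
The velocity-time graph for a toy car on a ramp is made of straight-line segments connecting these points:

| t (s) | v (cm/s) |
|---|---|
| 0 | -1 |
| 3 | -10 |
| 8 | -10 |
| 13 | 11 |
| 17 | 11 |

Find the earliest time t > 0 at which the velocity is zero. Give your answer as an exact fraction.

t = 218/21 s

v changes sign on 8–13 s (from -10 to 11); the graph is linear there, so v = 0 at t = 8 + (10)·(13 − 8)/(11 − -10) = 218/21 s.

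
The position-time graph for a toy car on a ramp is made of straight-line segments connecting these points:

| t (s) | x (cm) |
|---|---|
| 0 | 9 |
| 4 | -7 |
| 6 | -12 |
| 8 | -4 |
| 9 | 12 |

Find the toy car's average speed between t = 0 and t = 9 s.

5 cm/s

Average speed = (total path length)/(elapsed time); on a piecewise-linear x-t graph the path length is Σ|Δx|.
0–4 s: |Δx| = |-7 − 9| = 16 cm
4–6 s: |Δx| = |-12 − -7| = 5 cm
6–8 s: |Δx| = |-4 − -12| = 8 cm
8–9 s: |Δx| = |12 − -4| = 16 cm
Total path = 45 cm; average speed = 45/9 = 5 cm/s.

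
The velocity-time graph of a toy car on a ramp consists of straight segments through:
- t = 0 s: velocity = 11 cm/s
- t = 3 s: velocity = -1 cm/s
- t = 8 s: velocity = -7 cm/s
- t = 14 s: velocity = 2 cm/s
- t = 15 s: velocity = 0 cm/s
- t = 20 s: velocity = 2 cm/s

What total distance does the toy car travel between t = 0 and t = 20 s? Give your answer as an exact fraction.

707/12 cm

Distance (not displacement) is the total path length: add the absolute areas under v-t.
0–3 s: v = 0 at t = 2.75 s; triangle areas 15.125 + 0.125 = 15.25 cm
3–8 s: |½(-1 + -7)(5)| = 20 cm
8–14 s: v = 0 at t = 38/3 s; triangle areas 49/3 + 4/3 = 53/3 cm
14–15 s: |½(2 + 0)(1)| = 1 cm
15–20 s: |½(0 + 2)(5)| = 5 cm
Total distance = 707/12 cm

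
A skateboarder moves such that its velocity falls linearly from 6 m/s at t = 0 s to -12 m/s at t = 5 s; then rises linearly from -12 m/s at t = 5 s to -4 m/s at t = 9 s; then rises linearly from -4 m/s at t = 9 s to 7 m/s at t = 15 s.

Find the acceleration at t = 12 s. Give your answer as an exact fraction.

Acceleration is the slope of the v-t graph on 9–15 s: (7 − -4)/(15 − 9) = 11/6 m/s².

11/6 m/s²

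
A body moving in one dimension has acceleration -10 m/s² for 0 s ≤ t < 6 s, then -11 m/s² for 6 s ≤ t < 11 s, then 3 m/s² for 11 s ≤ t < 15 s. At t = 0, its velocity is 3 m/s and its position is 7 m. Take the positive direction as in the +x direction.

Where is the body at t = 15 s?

On each constant-a segment, Δv = aΔt and Δx = v₀Δt + ½aΔt²; chain segment to segment.
0–6 s: v starts 3 m/s; Δx = 3·6 + ½·-10·6² = -162 m; v ends -57 m/s.
6–11 s: v starts -57 m/s; Δx = -57·5 + ½·-11·5² = -422.5 m; v ends -112 m/s.
11–15 s: v starts -112 m/s; Δx = -112·4 + ½·3·4² = -424 m; v ends -100 m/s.
x(15) = 7 + Σ Δx = -1001.5 m.

-1001.5 m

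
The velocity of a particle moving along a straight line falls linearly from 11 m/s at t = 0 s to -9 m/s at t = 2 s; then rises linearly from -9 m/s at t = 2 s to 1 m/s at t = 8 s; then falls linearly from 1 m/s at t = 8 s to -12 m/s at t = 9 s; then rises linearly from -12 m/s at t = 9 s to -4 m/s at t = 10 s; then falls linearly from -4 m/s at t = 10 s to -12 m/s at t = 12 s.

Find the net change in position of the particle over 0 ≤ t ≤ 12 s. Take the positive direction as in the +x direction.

Net displacement equals the area under the velocity-time graph (areas below the axis count negative).
0–2 s: ½(11 + -9)(2) = 2 m
2–8 s: ½(-9 + 1)(6) = -24 m
8–9 s: ½(1 + -12)(1) = -5.5 m
9–10 s: ½(-12 + -4)(1) = -8 m
10–12 s: ½(-4 + -12)(2) = -16 m
Net displacement = -51.5 m

-51.5 m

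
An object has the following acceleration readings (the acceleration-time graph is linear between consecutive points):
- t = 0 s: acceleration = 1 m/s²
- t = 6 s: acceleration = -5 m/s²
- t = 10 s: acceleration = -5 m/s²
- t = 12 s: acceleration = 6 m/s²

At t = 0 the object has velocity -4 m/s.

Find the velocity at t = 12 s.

Δv equals the area under the a-t graph; then v = v₀ + Δv.
0–6 s: ½(1 + -5)(6) = -12 m/s
6–10 s: -5 × 4 = -20 m/s
10–12 s: ½(-5 + 6)(2) = 1 m/s
Δv = -31 m/s, so v(12) = -4 + (-31) = -35 m/s.

-35 m/s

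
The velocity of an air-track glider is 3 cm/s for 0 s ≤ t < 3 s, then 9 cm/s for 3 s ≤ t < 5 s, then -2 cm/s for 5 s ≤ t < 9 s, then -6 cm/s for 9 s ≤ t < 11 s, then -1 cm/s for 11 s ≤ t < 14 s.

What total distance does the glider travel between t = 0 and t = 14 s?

Total distance travelled is ∫|v| dt — sum the magnitudes of each area piece.
0–3 s: |3| × 3 = 9 cm
3–5 s: |9| × 2 = 18 cm
5–9 s: |-2| × 4 = 8 cm
9–11 s: |-6| × 2 = 12 cm
11–14 s: |-1| × 3 = 3 cm
Total distance = 50 cm

50 cm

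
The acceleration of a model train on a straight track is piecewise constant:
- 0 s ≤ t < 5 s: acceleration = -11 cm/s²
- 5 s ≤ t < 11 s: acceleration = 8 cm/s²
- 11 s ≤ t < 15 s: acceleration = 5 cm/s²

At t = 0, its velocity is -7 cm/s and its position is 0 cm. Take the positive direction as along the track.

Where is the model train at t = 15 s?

On each constant-a segment, Δv = aΔt and Δx = v₀Δt + ½aΔt²; chain segment to segment.
0–5 s: v starts -7 cm/s; Δx = -7·5 + ½·-11·5² = -172.5 cm; v ends -62 cm/s.
5–11 s: v starts -62 cm/s; Δx = -62·6 + ½·8·6² = -228 cm; v ends -14 cm/s.
11–15 s: v starts -14 cm/s; Δx = -14·4 + ½·5·4² = -16 cm; v ends 6 cm/s.
x(15) = 0 + Σ Δx = -416.5 cm.

-416.5 cm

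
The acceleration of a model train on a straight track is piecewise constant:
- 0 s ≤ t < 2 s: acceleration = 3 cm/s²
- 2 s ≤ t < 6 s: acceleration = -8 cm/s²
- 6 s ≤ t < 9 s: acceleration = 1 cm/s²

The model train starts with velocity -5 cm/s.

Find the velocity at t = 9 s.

Δv equals the area under the a-t graph; then v = v₀ + Δv.
0–2 s: 3 × 2 = 6 cm/s
2–6 s: -8 × 4 = -32 cm/s
6–9 s: 1 × 3 = 3 cm/s
Δv = -23 cm/s, so v(9) = -5 + (-23) = -28 cm/s.

-28 cm/s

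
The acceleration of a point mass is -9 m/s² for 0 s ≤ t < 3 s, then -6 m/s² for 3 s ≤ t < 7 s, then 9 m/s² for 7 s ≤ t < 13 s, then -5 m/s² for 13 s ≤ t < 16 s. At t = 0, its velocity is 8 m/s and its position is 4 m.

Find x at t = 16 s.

-222 m

On each constant-a segment, Δv = aΔt and Δx = v₀Δt + ½aΔt²; chain segment to segment.
0–3 s: v starts 8 m/s; Δx = 8·3 + ½·-9·3² = -16.5 m; v ends -19 m/s.
3–7 s: v starts -19 m/s; Δx = -19·4 + ½·-6·4² = -124 m; v ends -43 m/s.
7–13 s: v starts -43 m/s; Δx = -43·6 + ½·9·6² = -96 m; v ends 11 m/s.
13–16 s: v starts 11 m/s; Δx = 11·3 + ½·-5·3² = 10.5 m; v ends -4 m/s.
x(16) = 4 + Σ Δx = -222 m.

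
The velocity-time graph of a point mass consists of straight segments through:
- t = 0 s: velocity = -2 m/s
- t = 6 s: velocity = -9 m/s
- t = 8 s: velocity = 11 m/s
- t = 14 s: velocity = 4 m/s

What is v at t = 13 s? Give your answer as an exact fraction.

31/6 m/s

On 8–14 s the graph is linear from 11 to 4 m/s: v(13) = 11 + (4 − 11)·(13 − 8)/(14 − 8) = 31/6 m/s.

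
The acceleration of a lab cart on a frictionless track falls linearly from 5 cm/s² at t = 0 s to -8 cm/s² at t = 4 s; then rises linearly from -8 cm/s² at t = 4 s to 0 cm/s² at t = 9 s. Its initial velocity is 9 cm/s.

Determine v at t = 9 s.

Δv equals the area under the a-t graph; then v = v₀ + Δv.
0–4 s: ½(5 + -8)(4) = -6 cm/s
4–9 s: ½(-8 + 0)(5) = -20 cm/s
Δv = -26 cm/s, so v(9) = 9 + (-26) = -17 cm/s.

-17 cm/s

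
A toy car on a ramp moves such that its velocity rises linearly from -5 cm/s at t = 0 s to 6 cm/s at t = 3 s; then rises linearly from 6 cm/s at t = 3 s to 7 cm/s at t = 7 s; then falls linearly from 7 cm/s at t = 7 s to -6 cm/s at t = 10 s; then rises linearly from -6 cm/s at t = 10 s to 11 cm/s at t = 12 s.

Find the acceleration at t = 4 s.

0.25 cm/s²

Acceleration is the slope of the v-t graph on 3–7 s: (7 − 6)/(7 − 3) = 0.25 cm/s².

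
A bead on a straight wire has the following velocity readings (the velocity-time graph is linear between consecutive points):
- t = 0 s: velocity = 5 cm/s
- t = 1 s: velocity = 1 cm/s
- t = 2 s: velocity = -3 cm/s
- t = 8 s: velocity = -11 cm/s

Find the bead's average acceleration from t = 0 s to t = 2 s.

Average acceleration = Δv/Δt = (-3 − 5)/(2 − 0) = -4 cm/s².

-4 cm/s²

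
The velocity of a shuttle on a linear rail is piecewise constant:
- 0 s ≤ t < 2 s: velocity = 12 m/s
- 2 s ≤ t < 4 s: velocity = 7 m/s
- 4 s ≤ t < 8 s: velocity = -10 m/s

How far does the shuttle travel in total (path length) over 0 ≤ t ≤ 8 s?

78 m

Distance (not displacement) is the total path length: add the absolute areas under v-t.
0–2 s: |12| × 2 = 24 m
2–4 s: |7| × 2 = 14 m
4–8 s: |-10| × 4 = 40 m
Total distance = 78 m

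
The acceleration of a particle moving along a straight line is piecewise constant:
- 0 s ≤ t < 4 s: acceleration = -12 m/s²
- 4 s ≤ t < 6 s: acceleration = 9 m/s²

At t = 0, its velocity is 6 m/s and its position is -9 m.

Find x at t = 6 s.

On each constant-a segment, Δv = aΔt and Δx = v₀Δt + ½aΔt²; chain segment to segment.
0–4 s: v starts 6 m/s; Δx = 6·4 + ½·-12·4² = -72 m; v ends -42 m/s.
4–6 s: v starts -42 m/s; Δx = -42·2 + ½·9·2² = -66 m; v ends -24 m/s.
x(6) = -9 + Σ Δx = -147 m.

-147 m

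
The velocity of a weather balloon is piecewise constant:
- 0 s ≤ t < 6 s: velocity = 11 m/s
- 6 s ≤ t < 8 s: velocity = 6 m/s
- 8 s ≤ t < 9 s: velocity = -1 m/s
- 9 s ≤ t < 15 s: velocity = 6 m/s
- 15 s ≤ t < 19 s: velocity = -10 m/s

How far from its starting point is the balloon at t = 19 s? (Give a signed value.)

73 m

Displacement is the signed area under the v-t curve.
0–6 s: 11 × 6 = 66 m
6–8 s: 6 × 2 = 12 m
8–9 s: -1 × 1 = -1 m
9–15 s: 6 × 6 = 36 m
15–19 s: -10 × 4 = -40 m
Net displacement = 73 m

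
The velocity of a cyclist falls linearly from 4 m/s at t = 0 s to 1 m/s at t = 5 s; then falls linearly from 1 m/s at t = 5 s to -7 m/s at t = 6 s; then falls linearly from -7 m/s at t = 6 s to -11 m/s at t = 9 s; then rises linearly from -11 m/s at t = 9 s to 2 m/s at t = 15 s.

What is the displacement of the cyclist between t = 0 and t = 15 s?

-44.5 m

Net displacement equals the area under the velocity-time graph (areas below the axis count negative).
0–5 s: ½(4 + 1)(5) = 12.5 m
5–6 s: ½(1 + -7)(1) = -3 m
6–9 s: ½(-7 + -11)(3) = -27 m
9–15 s: ½(-11 + 2)(6) = -27 m
Net displacement = -44.5 m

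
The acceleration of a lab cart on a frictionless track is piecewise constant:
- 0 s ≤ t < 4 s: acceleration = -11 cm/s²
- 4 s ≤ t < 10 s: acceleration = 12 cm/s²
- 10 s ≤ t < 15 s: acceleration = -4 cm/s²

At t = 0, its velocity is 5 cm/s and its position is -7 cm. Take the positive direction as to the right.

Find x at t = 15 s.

On each constant-a segment, Δv = aΔt and Δx = v₀Δt + ½aΔt²; chain segment to segment.
0–4 s: v starts 5 cm/s; Δx = 5·4 + ½·-11·4² = -68 cm; v ends -39 cm/s.
4–10 s: v starts -39 cm/s; Δx = -39·6 + ½·12·6² = -18 cm; v ends 33 cm/s.
10–15 s: v starts 33 cm/s; Δx = 33·5 + ½·-4·5² = 115 cm; v ends 13 cm/s.
x(15) = -7 + Σ Δx = 22 cm.

22 cm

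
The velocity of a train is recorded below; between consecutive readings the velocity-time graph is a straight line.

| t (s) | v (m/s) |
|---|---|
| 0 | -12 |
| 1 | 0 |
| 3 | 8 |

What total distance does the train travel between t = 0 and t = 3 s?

14 m

Total distance travelled is ∫|v| dt — sum the magnitudes of each area piece.
0–1 s: |½(-12 + 0)(1)| = 6 m
1–3 s: |½(0 + 8)(2)| = 8 m
Total distance = 14 m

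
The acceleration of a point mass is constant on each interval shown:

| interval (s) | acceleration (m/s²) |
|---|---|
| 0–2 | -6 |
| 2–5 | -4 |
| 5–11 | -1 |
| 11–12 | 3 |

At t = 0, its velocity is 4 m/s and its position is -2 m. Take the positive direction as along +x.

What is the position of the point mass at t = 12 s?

-210.5 m

On each constant-a segment, Δv = aΔt and Δx = v₀Δt + ½aΔt²; chain segment to segment.
0–2 s: v starts 4 m/s; Δx = 4·2 + ½·-6·2² = -4 m; v ends -8 m/s.
2–5 s: v starts -8 m/s; Δx = -8·3 + ½·-4·3² = -42 m; v ends -20 m/s.
5–11 s: v starts -20 m/s; Δx = -20·6 + ½·-1·6² = -138 m; v ends -26 m/s.
11–12 s: v starts -26 m/s; Δx = -26·1 + ½·3·1² = -24.5 m; v ends -23 m/s.
x(12) = -2 + Σ Δx = -210.5 m.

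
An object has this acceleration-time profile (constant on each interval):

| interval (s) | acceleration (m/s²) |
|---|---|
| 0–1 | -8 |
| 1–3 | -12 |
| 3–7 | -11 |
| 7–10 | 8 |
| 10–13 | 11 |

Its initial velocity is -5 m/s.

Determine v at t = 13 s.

-24 m/s

Δv equals the area under the a-t graph; then v = v₀ + Δv.
0–1 s: -8 × 1 = -8 m/s
1–3 s: -12 × 2 = -24 m/s
3–7 s: -11 × 4 = -44 m/s
7–10 s: 8 × 3 = 24 m/s
10–13 s: 11 × 3 = 33 m/s
Δv = -19 m/s, so v(13) = -5 + (-19) = -24 m/s.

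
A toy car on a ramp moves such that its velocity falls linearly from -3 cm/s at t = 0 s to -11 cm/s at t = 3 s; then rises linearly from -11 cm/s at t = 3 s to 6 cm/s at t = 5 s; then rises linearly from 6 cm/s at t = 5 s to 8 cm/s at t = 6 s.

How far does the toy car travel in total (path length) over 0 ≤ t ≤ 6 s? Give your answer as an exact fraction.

Distance (not displacement) is the total path length: add the absolute areas under v-t.
0–3 s: |½(-3 + -11)(3)| = 21 cm
3–5 s: v = 0 at t = 73/17 s; triangle areas 121/17 + 36/17 = 157/17 cm
5–6 s: |½(6 + 8)(1)| = 7 cm
Total distance = 633/17 cm

633/17 cm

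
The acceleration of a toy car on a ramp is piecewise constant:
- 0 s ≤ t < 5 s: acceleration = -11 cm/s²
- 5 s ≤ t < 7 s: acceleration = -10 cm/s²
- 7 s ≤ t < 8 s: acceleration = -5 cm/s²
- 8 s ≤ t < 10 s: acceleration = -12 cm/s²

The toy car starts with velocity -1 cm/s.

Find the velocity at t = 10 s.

Δv equals the area under the a-t graph; then v = v₀ + Δv.
0–5 s: -11 × 5 = -55 cm/s
5–7 s: -10 × 2 = -20 cm/s
7–8 s: -5 × 1 = -5 cm/s
8–10 s: -12 × 2 = -24 cm/s
Δv = -104 cm/s, so v(10) = -1 + (-104) = -105 cm/s.

-105 cm/s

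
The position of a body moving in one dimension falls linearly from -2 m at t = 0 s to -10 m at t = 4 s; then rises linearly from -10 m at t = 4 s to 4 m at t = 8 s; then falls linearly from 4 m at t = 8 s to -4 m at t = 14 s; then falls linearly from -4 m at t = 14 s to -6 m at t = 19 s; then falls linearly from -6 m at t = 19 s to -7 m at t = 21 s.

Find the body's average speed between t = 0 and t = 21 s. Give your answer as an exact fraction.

Average speed = (total path length)/(elapsed time); on a piecewise-linear x-t graph the path length is Σ|Δx|.
0–4 s: |Δx| = |-10 − -2| = 8 m
4–8 s: |Δx| = |4 − -10| = 14 m
8–14 s: |Δx| = |-4 − 4| = 8 m
14–19 s: |Δx| = |-6 − -4| = 2 m
19–21 s: |Δx| = |-7 − -6| = 1 m
Total path = 33 m; average speed = 33/21 = 11/7 m/s.

11/7 m/s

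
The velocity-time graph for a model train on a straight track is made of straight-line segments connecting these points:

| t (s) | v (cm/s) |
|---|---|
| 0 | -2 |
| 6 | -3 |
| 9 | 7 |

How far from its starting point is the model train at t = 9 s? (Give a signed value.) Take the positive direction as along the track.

-9 cm

Displacement is the signed area under the v-t curve.
0–6 s: ½(-2 + -3)(6) = -15 cm
6–9 s: ½(-3 + 7)(3) = 6 cm
Net displacement = -9 cm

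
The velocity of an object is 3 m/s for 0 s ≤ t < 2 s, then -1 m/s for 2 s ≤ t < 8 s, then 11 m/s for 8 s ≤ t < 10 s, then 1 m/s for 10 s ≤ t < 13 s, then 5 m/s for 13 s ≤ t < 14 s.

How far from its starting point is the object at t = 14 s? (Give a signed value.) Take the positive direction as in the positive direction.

Net displacement equals the area under the velocity-time graph (areas below the axis count negative).
0–2 s: 3 × 2 = 6 m
2–8 s: -1 × 6 = -6 m
8–10 s: 11 × 2 = 22 m
10–13 s: 1 × 3 = 3 m
13–14 s: 5 × 1 = 5 m
Net displacement = 30 m

30 m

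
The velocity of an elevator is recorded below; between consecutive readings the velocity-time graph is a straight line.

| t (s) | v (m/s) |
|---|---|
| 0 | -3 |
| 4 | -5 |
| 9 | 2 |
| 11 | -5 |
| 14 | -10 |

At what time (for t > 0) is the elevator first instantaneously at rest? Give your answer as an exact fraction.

t = 53/7 s

v changes sign on 4–9 s (from -5 to 2); the graph is linear there, so v = 0 at t = 4 + (5)·(9 − 4)/(2 − -5) = 53/7 s.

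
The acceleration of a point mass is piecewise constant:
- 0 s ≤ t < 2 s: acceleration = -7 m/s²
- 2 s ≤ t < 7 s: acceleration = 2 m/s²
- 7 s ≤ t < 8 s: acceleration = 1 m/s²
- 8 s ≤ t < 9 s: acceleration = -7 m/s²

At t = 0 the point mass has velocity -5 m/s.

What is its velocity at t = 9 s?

Δv equals the area under the a-t graph; then v = v₀ + Δv.
0–2 s: -7 × 2 = -14 m/s
2–7 s: 2 × 5 = 10 m/s
7–8 s: 1 × 1 = 1 m/s
8–9 s: -7 × 1 = -7 m/s
Δv = -10 m/s, so v(9) = -5 + (-10) = -15 m/s.

-15 m/s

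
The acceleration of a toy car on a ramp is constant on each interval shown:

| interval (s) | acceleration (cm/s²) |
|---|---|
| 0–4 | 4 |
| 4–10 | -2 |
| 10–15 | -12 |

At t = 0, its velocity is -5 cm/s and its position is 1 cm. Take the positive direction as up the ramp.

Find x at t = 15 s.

On each constant-a segment, Δv = aΔt and Δx = v₀Δt + ½aΔt²; chain segment to segment.
0–4 s: v starts -5 cm/s; Δx = -5·4 + ½·4·4² = 12 cm; v ends 11 cm/s.
4–10 s: v starts 11 cm/s; Δx = 11·6 + ½·-2·6² = 30 cm; v ends -1 cm/s.
10–15 s: v starts -1 cm/s; Δx = -1·5 + ½·-12·5² = -155 cm; v ends -61 cm/s.
x(15) = 1 + Σ Δx = -112 cm.

-112 cm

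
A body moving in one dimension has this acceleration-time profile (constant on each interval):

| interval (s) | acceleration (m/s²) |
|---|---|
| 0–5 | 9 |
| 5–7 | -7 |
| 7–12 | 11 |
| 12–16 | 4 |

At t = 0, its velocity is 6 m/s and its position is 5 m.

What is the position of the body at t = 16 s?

On each constant-a segment, Δv = aΔt and Δx = v₀Δt + ½aΔt²; chain segment to segment.
0–5 s: v starts 6 m/s; Δx = 6·5 + ½·9·5² = 142.5 m; v ends 51 m/s.
5–7 s: v starts 51 m/s; Δx = 51·2 + ½·-7·2² = 88 m; v ends 37 m/s.
7–12 s: v starts 37 m/s; Δx = 37·5 + ½·11·5² = 322.5 m; v ends 92 m/s.
12–16 s: v starts 92 m/s; Δx = 92·4 + ½·4·4² = 400 m; v ends 108 m/s.
x(16) = 5 + Σ Δx = 958 m.

958 m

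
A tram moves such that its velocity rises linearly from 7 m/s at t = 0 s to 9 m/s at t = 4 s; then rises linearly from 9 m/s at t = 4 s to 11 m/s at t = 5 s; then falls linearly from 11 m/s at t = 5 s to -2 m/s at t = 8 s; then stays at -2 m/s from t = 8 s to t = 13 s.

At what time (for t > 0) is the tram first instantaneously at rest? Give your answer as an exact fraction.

v changes sign on 5–8 s (from 11 to -2); the graph is linear there, so v = 0 at t = 5 + (-11)·(8 − 5)/(-2 − 11) = 98/13 s.

t = 98/13 s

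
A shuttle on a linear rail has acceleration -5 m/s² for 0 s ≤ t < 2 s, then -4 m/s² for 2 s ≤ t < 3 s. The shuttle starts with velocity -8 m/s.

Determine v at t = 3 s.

Δv equals the area under the a-t graph; then v = v₀ + Δv.
0–2 s: -5 × 2 = -10 m/s
2–3 s: -4 × 1 = -4 m/s
Δv = -14 m/s, so v(3) = -8 + (-14) = -22 m/s.

-22 m/s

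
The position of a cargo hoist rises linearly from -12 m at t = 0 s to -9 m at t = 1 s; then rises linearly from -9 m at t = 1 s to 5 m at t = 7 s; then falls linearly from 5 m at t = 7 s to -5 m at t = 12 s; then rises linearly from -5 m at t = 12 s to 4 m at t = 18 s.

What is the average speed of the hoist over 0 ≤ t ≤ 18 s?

2 m/s

Average speed = (total path length)/(elapsed time); on a piecewise-linear x-t graph the path length is Σ|Δx|.
0–1 s: |Δx| = |-9 − -12| = 3 m
1–7 s: |Δx| = |5 − -9| = 14 m
7–12 s: |Δx| = |-5 − 5| = 10 m
12–18 s: |Δx| = |4 − -5| = 9 m
Total path = 36 m; average speed = 36/18 = 2 m/s.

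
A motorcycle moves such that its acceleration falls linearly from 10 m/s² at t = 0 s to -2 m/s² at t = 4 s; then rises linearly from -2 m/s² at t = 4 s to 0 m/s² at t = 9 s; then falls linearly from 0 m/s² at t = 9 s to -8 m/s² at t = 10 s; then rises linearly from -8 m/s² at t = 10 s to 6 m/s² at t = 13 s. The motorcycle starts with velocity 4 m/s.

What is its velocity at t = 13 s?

8 m/s

Δv equals the area under the a-t graph; then v = v₀ + Δv.
0–4 s: ½(10 + -2)(4) = 16 m/s
4–9 s: ½(-2 + 0)(5) = -5 m/s
9–10 s: ½(0 + -8)(1) = -4 m/s
10–13 s: ½(-8 + 6)(3) = -3 m/s
Δv = 4 m/s, so v(13) = 4 + (4) = 8 m/s.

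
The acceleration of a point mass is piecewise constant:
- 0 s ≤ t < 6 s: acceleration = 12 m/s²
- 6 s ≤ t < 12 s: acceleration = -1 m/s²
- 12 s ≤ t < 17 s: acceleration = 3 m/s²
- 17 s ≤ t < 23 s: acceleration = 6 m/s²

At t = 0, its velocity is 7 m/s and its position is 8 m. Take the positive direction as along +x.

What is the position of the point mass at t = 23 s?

1760.5 m

On each constant-a segment, Δv = aΔt and Δx = v₀Δt + ½aΔt²; chain segment to segment.
0–6 s: v starts 7 m/s; Δx = 7·6 + ½·12·6² = 258 m; v ends 79 m/s.
6–12 s: v starts 79 m/s; Δx = 79·6 + ½·-1·6² = 456 m; v ends 73 m/s.
12–17 s: v starts 73 m/s; Δx = 73·5 + ½·3·5² = 402.5 m; v ends 88 m/s.
17–23 s: v starts 88 m/s; Δx = 88·6 + ½·6·6² = 636 m; v ends 124 m/s.
x(23) = 8 + Σ Δx = 1760.5 m.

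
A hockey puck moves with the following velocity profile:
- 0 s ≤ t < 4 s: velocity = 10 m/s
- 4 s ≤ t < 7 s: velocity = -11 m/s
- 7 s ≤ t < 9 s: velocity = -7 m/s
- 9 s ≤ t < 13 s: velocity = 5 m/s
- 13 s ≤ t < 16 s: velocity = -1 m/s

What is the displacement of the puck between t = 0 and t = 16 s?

10 m

Net displacement equals the area under the velocity-time graph (areas below the axis count negative).
0–4 s: 10 × 4 = 40 m
4–7 s: -11 × 3 = -33 m
7–9 s: -7 × 2 = -14 m
9–13 s: 5 × 4 = 20 m
13–16 s: -1 × 3 = -3 m
Net displacement = 10 m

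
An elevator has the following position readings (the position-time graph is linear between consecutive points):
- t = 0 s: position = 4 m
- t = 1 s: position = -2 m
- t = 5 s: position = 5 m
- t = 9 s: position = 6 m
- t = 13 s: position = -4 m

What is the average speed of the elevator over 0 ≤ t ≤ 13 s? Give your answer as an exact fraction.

Average speed = (total path length)/(elapsed time); on a piecewise-linear x-t graph the path length is Σ|Δx|.
0–1 s: |Δx| = |-2 − 4| = 6 m
1–5 s: |Δx| = |5 − -2| = 7 m
5–9 s: |Δx| = |6 − 5| = 1 m
9–13 s: |Δx| = |-4 − 6| = 10 m
Total path = 24 m; average speed = 24/13 = 24/13 m/s.

24/13 m/s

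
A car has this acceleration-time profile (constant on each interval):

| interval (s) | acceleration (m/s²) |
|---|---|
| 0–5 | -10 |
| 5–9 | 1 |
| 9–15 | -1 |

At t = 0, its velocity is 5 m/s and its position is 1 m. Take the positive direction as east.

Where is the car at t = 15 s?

On each constant-a segment, Δv = aΔt and Δx = v₀Δt + ½aΔt²; chain segment to segment.
0–5 s: v starts 5 m/s; Δx = 5·5 + ½·-10·5² = -100 m; v ends -45 m/s.
5–9 s: v starts -45 m/s; Δx = -45·4 + ½·1·4² = -172 m; v ends -41 m/s.
9–15 s: v starts -41 m/s; Δx = -41·6 + ½·-1·6² = -264 m; v ends -47 m/s.
x(15) = 1 + Σ Δx = -535 m.

-535 m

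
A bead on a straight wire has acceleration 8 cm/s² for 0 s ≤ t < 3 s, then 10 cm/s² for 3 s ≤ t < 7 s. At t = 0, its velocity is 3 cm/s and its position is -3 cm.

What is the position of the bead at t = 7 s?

On each constant-a segment, Δv = aΔt and Δx = v₀Δt + ½aΔt²; chain segment to segment.
0–3 s: v starts 3 cm/s; Δx = 3·3 + ½·8·3² = 45 cm; v ends 27 cm/s.
3–7 s: v starts 27 cm/s; Δx = 27·4 + ½·10·4² = 188 cm; v ends 67 cm/s.
x(7) = -3 + Σ Δx = 230 cm.

230 cm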